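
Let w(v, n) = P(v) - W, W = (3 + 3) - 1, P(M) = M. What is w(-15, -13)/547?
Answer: -20/547 ≈ -0.036563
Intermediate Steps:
W = 5 (W = 6 - 1 = 5)
w(v, n) = -5 + v (w(v, n) = v - 1*5 = v - 5 = -5 + v)
w(-15, -13)/547 = (-5 - 15)/547 = -20*1/547 = -20/547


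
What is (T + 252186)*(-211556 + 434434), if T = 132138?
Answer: 85657364472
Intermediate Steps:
(T + 252186)*(-211556 + 434434) = (132138 + 252186)*(-211556 + 434434) = 384324*222878 = 85657364472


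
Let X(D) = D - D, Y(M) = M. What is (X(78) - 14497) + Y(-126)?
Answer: -14623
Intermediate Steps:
X(D) = 0
(X(78) - 14497) + Y(-126) = (0 - 14497) - 126 = -14497 - 126 = -14623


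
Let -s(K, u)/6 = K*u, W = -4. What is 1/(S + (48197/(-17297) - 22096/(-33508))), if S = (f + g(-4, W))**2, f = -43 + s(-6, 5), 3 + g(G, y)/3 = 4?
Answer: 144896969/2839672394759 ≈ 5.1026e-5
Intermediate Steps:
s(K, u) = -6*K*u
g(G, y) = 3 (g(G, y) = -9 + 3*4 = -9 + 12 = 3)
f = 137 (f = -43 - 6*(-6)*5 = -43 + 180 = 137)
S = 19600 (S = (137 + 3)**2 = 140**2 = 19600)
1/(S + (48197/(-17297) - 22096/(-33508))) = 1/(19600 + (48197/(-17297) - 22096/(-33508))) = 1/(19600 + (48197*(-1/17297) - 22096*(-1/33508))) = 1/(19600 + (-48197/17297 + 5524/8377)) = 1/(19600 - 308197641/144896969) = 1/(2839672394759/144896969) = 144896969/2839672394759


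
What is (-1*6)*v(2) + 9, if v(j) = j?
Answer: -3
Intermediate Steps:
(-1*6)*v(2) + 9 = -1*6*2 + 9 = -6*2 + 9 = -12 + 9 = -3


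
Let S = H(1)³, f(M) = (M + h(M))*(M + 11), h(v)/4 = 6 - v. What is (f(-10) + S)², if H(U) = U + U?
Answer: 3844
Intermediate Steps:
h(v) = 24 - 4*v (h(v) = 4*(6 - v) = 24 - 4*v)
H(U) = 2*U
f(M) = (11 + M)*(24 - 3*M) (f(M) = (M + (24 - 4*M))*(M + 11) = (24 - 3*M)*(11 + M) = (11 + M)*(24 - 3*M))
S = 8 (S = (2*1)³ = 2³ = 8)
(f(-10) + S)² = ((264 - 9*(-10) - 3*(-10)²) + 8)² = ((264 + 90 - 3*100) + 8)² = ((264 + 90 - 300) + 8)² = (54 + 8)² = 62² = 3844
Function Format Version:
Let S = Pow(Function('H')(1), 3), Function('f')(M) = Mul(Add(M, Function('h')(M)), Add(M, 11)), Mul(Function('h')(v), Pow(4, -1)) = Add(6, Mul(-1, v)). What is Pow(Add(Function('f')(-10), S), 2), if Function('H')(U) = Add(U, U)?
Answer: 3844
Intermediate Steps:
Function('h')(v) = Add(24, Mul(-4, v)) (Function('h')(v) = Mul(4, Add(6, Mul(-1, v))) = Add(24, Mul(-4, v)))
Function('H')(U) = Mul(2, U)
Function('f')(M) = Mul(Add(11, M), Add(24, Mul(-3, M))) (Function('f')(M) = Mul(Add(M, Add(24, Mul(-4, M))), Add(M, 11)) = Mul(Add(24, Mul(-3, M)), Add(11, M)) = Mul(Add(11, M), Add(24, Mul(-3, M))))
S = 8 (S = Pow(Mul(2, 1), 3) = Pow(2, 3) = 8)
Pow(Add(Function('f')(-10), S), 2) = Pow(Add(Add(264, Mul(-9, -10), Mul(-3, Pow(-10, 2))), 8), 2) = Pow(Add(Add(264, 90, Mul(-3, 100)), 8), 2) = Pow(Add(Add(264, 90, -300), 8), 2) = Pow(Add(54, 8), 2) = Pow(62, 2) = 3844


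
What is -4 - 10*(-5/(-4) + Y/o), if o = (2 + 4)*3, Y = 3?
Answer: -109/6 ≈ -18.167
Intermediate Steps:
o = 18 (o = 6*3 = 18)
-4 - 10*(-5/(-4) + Y/o) = -4 - 10*(-5/(-4) + 3/18) = -4 - 10*(-5*(-¼) + 3*(1/18)) = -4 - 10*(5/4 + ⅙) = -4 - 10*17/12 = -4 - 85/6 = -109/6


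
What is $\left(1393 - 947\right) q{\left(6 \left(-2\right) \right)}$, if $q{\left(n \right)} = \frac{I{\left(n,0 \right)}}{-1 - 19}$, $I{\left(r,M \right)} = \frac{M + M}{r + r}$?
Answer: $0$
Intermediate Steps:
$I{\left(r,M \right)} = \frac{M}{r}$ ($I{\left(r,M \right)} = \frac{2 M}{2 r} = 2 M \frac{1}{2 r} = \frac{M}{r}$)
$q{\left(n \right)} = 0$ ($q{\left(n \right)} = \frac{0 \frac{1}{n}}{-1 - 19} = \frac{0}{-1 - 19} = \frac{0}{-20} = 0 \left(- \frac{1}{20}\right) = 0$)
$\left(1393 - 947\right) q{\left(6 \left(-2\right) \right)} = \left(1393 - 947\right) 0 = 446 \cdot 0 = 0$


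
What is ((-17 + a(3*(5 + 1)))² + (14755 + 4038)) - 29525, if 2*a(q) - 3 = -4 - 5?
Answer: -10332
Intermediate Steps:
a(q) = -3 (a(q) = 3/2 + (-4 - 5)/2 = 3/2 + (½)*(-9) = 3/2 - 9/2 = -3)
((-17 + a(3*(5 + 1)))² + (14755 + 4038)) - 29525 = ((-17 - 3)² + (14755 + 4038)) - 29525 = ((-20)² + 18793) - 29525 = (400 + 18793) - 29525 = 19193 - 29525 = -10332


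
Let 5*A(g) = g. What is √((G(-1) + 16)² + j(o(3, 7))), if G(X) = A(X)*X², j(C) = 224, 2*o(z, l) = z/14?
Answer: √11841/5 ≈ 21.763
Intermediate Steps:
o(z, l) = z/28 (o(z, l) = (z/14)/2 = z/28)
A(g) = g/5
G(X) = X³/5 (G(X) = (X/5)*X² = X³/5)
√((G(-1) + 16)² + j(o(3, 7))) = √(((⅕)*(-1)³ + 16)² + 224) = √(((⅕)*(-1) + 16)² + 224) = √((-⅕ + 16)² + 224) = √((79/5)² + 224) = √(6241/25 + 224) = √(11841/25) = √11841/5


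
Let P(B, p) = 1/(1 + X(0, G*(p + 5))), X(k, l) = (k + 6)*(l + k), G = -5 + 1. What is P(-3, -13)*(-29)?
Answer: -29/193 ≈ -0.15026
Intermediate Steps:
G = -4
X(k, l) = (6 + k)*(k + l)
P(B, p) = 1/(-119 - 24*p) (P(B, p) = 1/(1 + (0² + 6*0 + 6*(-4*(p + 5)) + 0*(-4*(p + 5)))) = 1/(1 + (0 + 0 + 6*(-4*(5 + p)) + 0*(-4*(5 + p)))) = 1/(1 + (0 + 0 + 6*(-20 - 4*p) + 0*(-20 - 4*p))) = 1/(1 + (0 + 0 + (-120 - 24*p) + 0)) = 1/(1 + (-120 - 24*p)) = 1/(-119 - 24*p))
P(-3, -13)*(-29) = -1/(119 + 24*(-13))*(-29) = -1/(119 - 312)*(-29) = -1/(-193)*(-29) = -1*(-1/193)*(-29) = (1/193)*(-29) = -29/193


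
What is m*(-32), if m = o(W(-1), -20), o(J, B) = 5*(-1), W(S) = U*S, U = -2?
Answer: 160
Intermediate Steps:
W(S) = -2*S
o(J, B) = -5
m = -5
m*(-32) = -5*(-32) = 160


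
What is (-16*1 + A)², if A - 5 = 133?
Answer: 14884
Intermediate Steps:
A = 138 (A = 5 + 133 = 138)
(-16*1 + A)² = (-16*1 + 138)² = (-16 + 138)² = 122² = 14884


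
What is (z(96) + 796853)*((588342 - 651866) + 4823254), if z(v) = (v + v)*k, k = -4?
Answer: 3789149657050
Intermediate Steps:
z(v) = -8*v (z(v) = (v + v)*(-4) = (2*v)*(-4) = -8*v)
(z(96) + 796853)*((588342 - 651866) + 4823254) = (-8*96 + 796853)*((588342 - 651866) + 4823254) = (-768 + 796853)*(-63524 + 4823254) = 796085*4759730 = 3789149657050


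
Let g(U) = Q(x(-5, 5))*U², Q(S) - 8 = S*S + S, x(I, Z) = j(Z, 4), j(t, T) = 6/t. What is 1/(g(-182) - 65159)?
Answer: 25/7182009 ≈ 3.4809e-6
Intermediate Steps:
x(I, Z) = 6/Z
Q(S) = 8 + S + S² (Q(S) = 8 + (S*S + S) = 8 + (S² + S) = 8 + (S + S²) = 8 + S + S²)
g(U) = 266*U²/25 (g(U) = (8 + 6/5 + (6/5)²)*U² = (8 + 6/5 + 36/25)*U² = 266*U²/25)
1/(g(-182) - 65159) = 1/((266/25)*(-182)² - 65159) = 1/((266/25)*33124 - 65159) = 1/(8810984/25 - 65159) = 1/(7182009/25) = 25/7182009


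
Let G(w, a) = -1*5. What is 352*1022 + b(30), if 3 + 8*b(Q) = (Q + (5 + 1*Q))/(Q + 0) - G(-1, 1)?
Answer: 17267737/48 ≈ 3.5974e+5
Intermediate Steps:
G(w, a) = -5
b(Q) = ¼ + (5 + 2*Q)/(8*Q) (b(Q) = -3/8 + ((Q + (5 + 1*Q))/(Q + 0) - 1*(-5))/8 = -3/8 + ((Q + (5 + Q))/Q + 5)/8 = -3/8 + ((5 + 2*Q)/Q + 5)/8 = -3/8 + (5 + (5 + 2*Q)/Q)/8 = -3/8 + (5/8 + (5 + 2*Q)/(8*Q)) = ¼ + (5 + 2*Q)/(8*Q))
352*1022 + b(30) = 352*1022 + (⅛)*(5 + 4*30)/30 = 359744 + (⅛)*(1/30)*(5 + 120) = 359744 + (⅛)*(1/30)*125 = 359744 + 25/48 = 17267737/48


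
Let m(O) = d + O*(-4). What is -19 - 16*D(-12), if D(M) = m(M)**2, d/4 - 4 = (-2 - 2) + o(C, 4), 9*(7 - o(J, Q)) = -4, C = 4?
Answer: -7841539/81 ≈ -96809.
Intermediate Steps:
o(J, Q) = 67/9 (o(J, Q) = 7 - 1/9*(-4) = 7 + 4/9 = 67/9)
d = 268/9 (d = 16 + 4*((-2 - 2) + 67/9) = 16 + 4*(-4 + 67/9) = 16 + 4*(31/9) = 16 + 124/9 = 268/9 ≈ 29.778)
m(O) = 268/9 - 4*O (m(O) = 268/9 + O*(-4) = 268/9 - 4*O)
D(M) = (268/9 - 4*M)**2
-19 - 16*D(-12) = -19 - 256*(-67 + 9*(-12))**2/81 = -19 - 256*(-67 - 108)**2/81 = -19 - 256*(-175)**2/81 = -19 - 256*30625/81 = -19 - 16*490000/81 = -19 - 7840000/81 = -7841539/81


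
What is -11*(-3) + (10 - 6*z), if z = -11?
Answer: 109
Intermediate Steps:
-11*(-3) + (10 - 6*z) = -11*(-3) + (10 - 6*(-11)) = 33 + (10 + 66) = 33 + 76 = 109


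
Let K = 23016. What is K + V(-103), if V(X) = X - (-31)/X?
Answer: 2360008/103 ≈ 22913.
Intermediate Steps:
V(X) = X + 31/X
K + V(-103) = 23016 + (-103 + 31/(-103)) = 23016 + (-103 + 31*(-1/103)) = 23016 + (-103 - 31/103) = 23016 - 10640/103 = 2360008/103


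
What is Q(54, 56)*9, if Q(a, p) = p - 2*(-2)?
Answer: 540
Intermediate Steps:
Q(a, p) = 4 + p (Q(a, p) = p + 4 = 4 + p)
Q(54, 56)*9 = (4 + 56)*9 = 60*9 = 540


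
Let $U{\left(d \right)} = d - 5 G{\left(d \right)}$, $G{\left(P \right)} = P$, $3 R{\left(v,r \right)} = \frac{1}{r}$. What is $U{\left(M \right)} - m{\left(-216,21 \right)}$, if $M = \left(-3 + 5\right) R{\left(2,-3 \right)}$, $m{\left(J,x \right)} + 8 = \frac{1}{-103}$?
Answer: $\frac{8249}{927} \approx 8.8986$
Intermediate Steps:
$R{\left(v,r \right)} = \frac{1}{3 r}$
$m{\left(J,x \right)} = - \frac{825}{103}$ ($m{\left(J,x \right)} = -8 + \frac{1}{-103} = -8 - \frac{1}{103} = - \frac{825}{103}$)
$M = - \frac{2}{9}$ ($M = \left(-3 + 5\right) \frac{1}{3 \left(-3\right)} = 2 \cdot \frac{1}{3} \left(- \frac{1}{3}\right) = 2 \left(- \frac{1}{9}\right) = - \frac{2}{9} \approx -0.22222$)
$U{\left(d \right)} = - 4 d$ ($U{\left(d \right)} = d - 5 d = - 4 d$)
$U{\left(M \right)} - m{\left(-216,21 \right)} = \left(-4\right) \left(- \frac{2}{9}\right) - - \frac{825}{103} = \frac{8}{9} + \frac{825}{103} = \frac{8249}{927}$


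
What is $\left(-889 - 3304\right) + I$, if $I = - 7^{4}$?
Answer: $-6594$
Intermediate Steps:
$I = -2401$ ($I = \left(-1\right) 2401 = -2401$)
$\left(-889 - 3304\right) + I = \left(-889 - 3304\right) - 2401 = -4193 - 2401 = -6594$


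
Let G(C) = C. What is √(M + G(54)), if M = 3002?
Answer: 4*√191 ≈ 55.281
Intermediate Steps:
√(M + G(54)) = √(3002 + 54) = √3056 = 4*√191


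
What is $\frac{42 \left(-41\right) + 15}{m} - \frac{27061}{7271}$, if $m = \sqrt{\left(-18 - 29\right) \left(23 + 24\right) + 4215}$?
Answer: $- \frac{27061}{7271} - \frac{1707 \sqrt{2006}}{2006} \approx -41.834$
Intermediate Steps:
$m = \sqrt{2006}$ ($m = \sqrt{\left(-47\right) 47 + 4215} = \sqrt{-2209 + 4215} = \sqrt{2006} \approx 44.788$)
$\frac{42 \left(-41\right) + 15}{m} - \frac{27061}{7271} = \frac{42 \left(-41\right) + 15}{\sqrt{2006}} - \frac{27061}{7271} = \left(-1722 + 15\right) \frac{\sqrt{2006}}{2006} - \frac{27061}{7271} = - 1707 \frac{\sqrt{2006}}{2006} - \frac{27061}{7271} = - \frac{1707 \sqrt{2006}}{2006} - \frac{27061}{7271} = - \frac{27061}{7271} - \frac{1707 \sqrt{2006}}{2006}$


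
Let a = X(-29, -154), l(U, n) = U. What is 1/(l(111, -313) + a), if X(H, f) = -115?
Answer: -¼ ≈ -0.25000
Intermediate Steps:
a = -115
1/(l(111, -313) + a) = 1/(111 - 115) = 1/(-4) = -¼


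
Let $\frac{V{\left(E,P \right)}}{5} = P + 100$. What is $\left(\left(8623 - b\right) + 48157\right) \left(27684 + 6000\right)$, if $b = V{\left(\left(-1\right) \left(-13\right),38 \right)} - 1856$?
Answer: $1951853064$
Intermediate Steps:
$V{\left(E,P \right)} = 500 + 5 P$ ($V{\left(E,P \right)} = 5 \left(P + 100\right) = 5 \left(100 + P\right) = 500 + 5 P$)
$b = -1166$ ($b = \left(500 + 5 \cdot 38\right) - 1856 = \left(500 + 190\right) - 1856 = 690 - 1856 = -1166$)
$\left(\left(8623 - b\right) + 48157\right) \left(27684 + 6000\right) = \left(\left(8623 - -1166\right) + 48157\right) \left(27684 + 6000\right) = \left(\left(8623 + 1166\right) + 48157\right) 33684 = \left(9789 + 48157\right) 33684 = 57946 \cdot 33684 = 1951853064$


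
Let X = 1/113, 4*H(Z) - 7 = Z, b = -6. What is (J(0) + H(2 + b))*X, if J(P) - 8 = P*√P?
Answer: 35/452 ≈ 0.077434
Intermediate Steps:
H(Z) = 7/4 + Z/4
J(P) = 8 + P^(3/2) (J(P) = 8 + P*√P = 8 + P^(3/2))
X = 1/113 ≈ 0.0088496
(J(0) + H(2 + b))*X = ((8 + 0^(3/2)) + (7/4 + (2 - 6)/4))*(1/113) = ((8 + 0) + (7/4 + (¼)*(-4)))*(1/113) = (8 + (7/4 - 1))*(1/113) = (8 + ¾)*(1/113) = (35/4)*(1/113) = 35/452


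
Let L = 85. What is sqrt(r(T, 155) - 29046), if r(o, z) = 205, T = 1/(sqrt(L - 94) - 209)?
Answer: I*sqrt(28841) ≈ 169.83*I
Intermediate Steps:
T = (-209 - 3*I)/43690 (T = 1/(sqrt(85 - 94) - 209) = 1/(sqrt(-9) - 209) = 1/(3*I - 209) = 1/(-209 + 3*I) = (-209 - 3*I)/43690 ≈ -0.0047837 - 6.8666e-5*I)
sqrt(r(T, 155) - 29046) = sqrt(205 - 29046) = sqrt(-28841) = I*sqrt(28841)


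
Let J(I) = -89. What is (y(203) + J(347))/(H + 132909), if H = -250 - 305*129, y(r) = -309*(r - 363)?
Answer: 49351/93314 ≈ 0.52887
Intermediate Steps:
y(r) = 112167 - 309*r (y(r) = -309*(-363 + r) = 112167 - 309*r)
H = -39595 (H = -250 - 39345 = -39595)
(y(203) + J(347))/(H + 132909) = ((112167 - 309*203) - 89)/(-39595 + 132909) = ((112167 - 62727) - 89)/93314 = (49440 - 89)*(1/93314) = 49351*(1/93314) = 49351/93314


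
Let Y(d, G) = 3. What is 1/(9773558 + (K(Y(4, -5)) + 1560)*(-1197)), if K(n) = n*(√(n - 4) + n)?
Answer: 7895465/62338380461506 + 3591*I/62338380461506 ≈ 1.2665e-7 + 5.7605e-11*I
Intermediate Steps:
K(n) = n*(n + √(-4 + n)) (K(n) = n*(√(-4 + n) + n) = n*(n + √(-4 + n)))
1/(9773558 + (K(Y(4, -5)) + 1560)*(-1197)) = 1/(9773558 + (3*(3 + √(-4 + 3)) + 1560)*(-1197)) = 1/(9773558 + (3*(3 + √(-1)) + 1560)*(-1197)) = 1/(9773558 + (3*(3 + I) + 1560)*(-1197)) = 1/(9773558 + ((9 + 3*I) + 1560)*(-1197)) = 1/(9773558 + (1569 + 3*I)*(-1197)) = 1/(9773558 + (-1878093 - 3591*I)) = 1/(7895465 - 3591*I) = (7895465 + 3591*I)/62338380461506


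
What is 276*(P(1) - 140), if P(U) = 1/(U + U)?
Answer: -38502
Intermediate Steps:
P(U) = 1/(2*U)
276*(P(1) - 140) = 276*((1/2)/1 - 140) = 276*((1/2)*1 - 140) = 276*(1/2 - 140) = 276*(-279/2) = -38502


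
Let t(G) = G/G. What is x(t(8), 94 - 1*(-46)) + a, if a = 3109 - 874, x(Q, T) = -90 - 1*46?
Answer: 2099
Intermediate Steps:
t(G) = 1
x(Q, T) = -136 (x(Q, T) = -90 - 46 = -136)
a = 2235
x(t(8), 94 - 1*(-46)) + a = -136 + 2235 = 2099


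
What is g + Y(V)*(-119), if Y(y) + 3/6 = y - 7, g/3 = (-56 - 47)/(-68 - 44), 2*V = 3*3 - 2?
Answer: 53621/112 ≈ 478.76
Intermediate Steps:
V = 7/2 (V = (3*3 - 2)/2 = (9 - 2)/2 = (½)*7 = 7/2 ≈ 3.5000)
g = 309/112 (g = 3*((-56 - 47)/(-68 - 44)) = 3*(-103/(-112)) = 3*(-103*(-1/112)) = 3*(103/112) = 309/112 ≈ 2.7589)
Y(y) = -15/2 + y (Y(y) = -½ + (y - 7) = -½ + (-7 + y) = -15/2 + y)
g + Y(V)*(-119) = 309/112 + (-15/2 + 7/2)*(-119) = 309/112 - 4*(-119) = 309/112 + 476 = 53621/112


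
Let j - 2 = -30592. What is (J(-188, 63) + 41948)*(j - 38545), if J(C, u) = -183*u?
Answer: -2103017565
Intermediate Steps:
j = -30590 (j = 2 - 30592 = -30590)
(J(-188, 63) + 41948)*(j - 38545) = (-183*63 + 41948)*(-30590 - 38545) = (-11529 + 41948)*(-69135) = 30419*(-69135) = -2103017565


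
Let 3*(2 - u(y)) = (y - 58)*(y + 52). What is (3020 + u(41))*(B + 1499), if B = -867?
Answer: 2242968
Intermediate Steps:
u(y) = 2 - (-58 + y)*(52 + y)/3 (u(y) = 2 - (y - 58)*(y + 52)/3 = 2 - (-58 + y)*(52 + y)/3)
(3020 + u(41))*(B + 1499) = (3020 + (3022/3 + 2*41 - 1/3*41**2))*(-867 + 1499) = (3020 + (3022/3 + 82 - 1/3*1681))*632 = (3020 + (3022/3 + 82 - 1681/3))*632 = (3020 + 529)*632 = 3549*632 = 2242968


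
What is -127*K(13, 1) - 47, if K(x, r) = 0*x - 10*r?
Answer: 1223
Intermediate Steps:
K(x, r) = -10*r (K(x, r) = 0 - 10*r = -10*r)
-127*K(13, 1) - 47 = -(-1270) - 47 = -127*(-10) - 47 = 1270 - 47 = 1223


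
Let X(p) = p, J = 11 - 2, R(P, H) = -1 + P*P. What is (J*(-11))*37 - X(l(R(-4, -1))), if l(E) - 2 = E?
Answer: -3680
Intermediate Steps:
R(P, H) = -1 + P²
l(E) = 2 + E
J = 9
(J*(-11))*37 - X(l(R(-4, -1))) = (9*(-11))*37 - (2 + (-1 + (-4)²)) = -99*37 - (2 + (-1 + 16)) = -3663 - (2 + 15) = -3663 - 1*17 = -3663 - 17 = -3680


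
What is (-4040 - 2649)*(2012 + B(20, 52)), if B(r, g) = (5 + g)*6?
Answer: -15745906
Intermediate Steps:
B(r, g) = 30 + 6*g
(-4040 - 2649)*(2012 + B(20, 52)) = (-4040 - 2649)*(2012 + (30 + 6*52)) = -6689*(2012 + (30 + 312)) = -6689*(2012 + 342) = -6689*2354 = -15745906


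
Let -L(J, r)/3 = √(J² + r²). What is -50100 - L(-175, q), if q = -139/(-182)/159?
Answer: -50100 + √25645615241821/9646 ≈ -49575.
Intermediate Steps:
q = 139/28938 (q = -139*(-1/182)*(1/159) = (139/182)*(1/159) = 139/28938 ≈ 0.0048034)
L(J, r) = -3*√(J² + r²)
-50100 - L(-175, q) = -50100 - (-3)*√((-175)² + (139/28938)²) = -50100 - (-3)*√(30625 + 19321/837407844) = -50100 - (-3)*√(25645615241821/837407844) = -50100 - (-3)*√25645615241821/28938 = -50100 - (-1)*√25645615241821/9646 = -50100 + √25645615241821/9646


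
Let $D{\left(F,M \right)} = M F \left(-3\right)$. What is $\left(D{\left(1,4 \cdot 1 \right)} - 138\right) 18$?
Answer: $-2700$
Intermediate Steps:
$D{\left(F,M \right)} = - 3 F M$ ($D{\left(F,M \right)} = F M \left(-3\right) = - 3 F M$)
$\left(D{\left(1,4 \cdot 1 \right)} - 138\right) 18 = \left(\left(-3\right) 1 \cdot 4 \cdot 1 - 138\right) 18 = \left(\left(-3\right) 1 \cdot 4 - 138\right) 18 = \left(-12 - 138\right) 18 = \left(-150\right) 18 = -2700$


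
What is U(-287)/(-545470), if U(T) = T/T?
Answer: -1/545470 ≈ -1.8333e-6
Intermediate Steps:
U(T) = 1
U(-287)/(-545470) = 1/(-545470) = 1*(-1/545470) = -1/545470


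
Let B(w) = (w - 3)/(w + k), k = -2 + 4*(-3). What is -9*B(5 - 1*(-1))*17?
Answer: 459/8 ≈ 57.375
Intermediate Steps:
k = -14 (k = -2 - 12 = -14)
B(w) = (-3 + w)/(-14 + w) (B(w) = (w - 3)/(w - 14) = (-3 + w)/(-14 + w))
-9*B(5 - 1*(-1))*17 = -9*(-3 + (5 - 1*(-1)))/(-14 + (5 - 1*(-1)))*17 = -9*(-3 + (5 + 1))/(-14 + (5 + 1))*17 = -9*(-3 + 6)/(-14 + 6)*17 = -9*3/(-8)*17 = -(-9)*3/8*17 = -9*(-3/8)*17 = (27/8)*17 = 459/8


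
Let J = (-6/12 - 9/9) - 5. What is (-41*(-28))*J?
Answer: -7462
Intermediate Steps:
J = -13/2 (J = (-6*1/12 - 9*1/9) - 5 = (-1/2 - 1) - 5 = -3/2 - 5 = -13/2 ≈ -6.5000)
(-41*(-28))*J = -41*(-28)*(-13/2) = 1148*(-13/2) = -7462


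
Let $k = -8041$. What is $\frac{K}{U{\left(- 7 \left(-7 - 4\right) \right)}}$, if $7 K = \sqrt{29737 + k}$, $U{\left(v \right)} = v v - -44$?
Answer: $\frac{8 \sqrt{339}}{41811} \approx 0.0035229$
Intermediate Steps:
$U{\left(v \right)} = 44 + v^{2}$ ($U{\left(v \right)} = v^{2} + 44 = 44 + v^{2}$)
$K = \frac{8 \sqrt{339}}{7}$ ($K = \frac{\sqrt{29737 - 8041}}{7} = \frac{\sqrt{21696}}{7} = \frac{8 \sqrt{339}}{7} \approx 21.042$)
$\frac{K}{U{\left(- 7 \left(-7 - 4\right) \right)}} = \frac{\frac{8}{7} \sqrt{339}}{44 + \left(- 7 \left(-7 - 4\right)\right)^{2}} = \frac{\frac{8}{7} \sqrt{339}}{44 + \left(\left(-7\right) \left(-11\right)\right)^{2}} = \frac{\frac{8}{7} \sqrt{339}}{44 + 77^{2}} = \frac{\frac{8}{7} \sqrt{339}}{44 + 5929} = \frac{\frac{8}{7} \sqrt{339}}{5973} = \frac{8 \sqrt{339}}{7} \cdot \frac{1}{5973} = \frac{8 \sqrt{339}}{41811}$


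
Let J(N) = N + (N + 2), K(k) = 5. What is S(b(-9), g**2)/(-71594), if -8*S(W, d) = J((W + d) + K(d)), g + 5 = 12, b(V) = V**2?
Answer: 17/35797 ≈ 0.00047490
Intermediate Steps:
g = 7 (g = -5 + 12 = 7)
J(N) = 2 + 2*N (J(N) = N + (2 + N) = 2 + 2*N)
S(W, d) = -3/2 - W/4 - d/4 (S(W, d) = -(2 + 2*((W + d) + 5))/8 = -(2 + 2*(5 + W + d))/8 = -(2 + (10 + 2*W + 2*d))/8 = -(12 + 2*W + 2*d)/8 = -3/2 - W/4 - d/4)
S(b(-9), g**2)/(-71594) = (-3/2 - 1/4*(-9)**2 - 1/4*7**2)/(-71594) = (-3/2 - 1/4*81 - 1/4*49)*(-1/71594) = (-3/2 - 81/4 - 49/4)*(-1/71594) = -34*(-1/71594) = 17/35797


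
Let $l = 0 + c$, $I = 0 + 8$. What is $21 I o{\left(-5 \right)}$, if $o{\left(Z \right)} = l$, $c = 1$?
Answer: $168$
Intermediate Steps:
$I = 8$
$l = 1$ ($l = 0 + 1 = 1$)
$o{\left(Z \right)} = 1$
$21 I o{\left(-5 \right)} = 21 \cdot 8 \cdot 1 = 168 \cdot 1 = 168$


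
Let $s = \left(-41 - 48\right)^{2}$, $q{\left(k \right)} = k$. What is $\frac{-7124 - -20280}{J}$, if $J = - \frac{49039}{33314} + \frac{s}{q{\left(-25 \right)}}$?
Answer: $- \frac{10956974600}{265106169} \approx -41.331$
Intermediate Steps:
$s = 7921$ ($s = \left(-89\right)^{2} = 7921$)
$J = - \frac{265106169}{832850}$ ($J = - \frac{49039}{33314} + \frac{7921}{-25} = \left(-49039\right) \frac{1}{33314} + 7921 \left(- \frac{1}{25}\right) = - \frac{49039}{33314} - \frac{7921}{25} = - \frac{265106169}{832850} \approx -318.31$)
$\frac{-7124 - -20280}{J} = \frac{-7124 - -20280}{- \frac{265106169}{832850}} = \left(-7124 + 20280\right) \left(- \frac{832850}{265106169}\right) = 13156 \left(- \frac{832850}{265106169}\right) = - \frac{10956974600}{265106169}$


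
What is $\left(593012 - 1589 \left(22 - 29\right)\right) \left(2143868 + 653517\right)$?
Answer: $1689998186975$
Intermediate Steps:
$\left(593012 - 1589 \left(22 - 29\right)\right) \left(2143868 + 653517\right) = \left(593012 - 1589 \left(22 - 29\right)\right) 2797385 = \left(593012 - -11123\right) 2797385 = \left(593012 + 11123\right) 2797385 = 604135 \cdot 2797385 = 1689998186975$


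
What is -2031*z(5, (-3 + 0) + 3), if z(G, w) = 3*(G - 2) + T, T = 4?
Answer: -26403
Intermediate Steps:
z(G, w) = -2 + 3*G (z(G, w) = 3*(G - 2) + 4 = 3*(-2 + G) + 4 = (-6 + 3*G) + 4 = -2 + 3*G)
-2031*z(5, (-3 + 0) + 3) = -2031*(-2 + 3*5) = -2031*(-2 + 15) = -2031*13 = -26403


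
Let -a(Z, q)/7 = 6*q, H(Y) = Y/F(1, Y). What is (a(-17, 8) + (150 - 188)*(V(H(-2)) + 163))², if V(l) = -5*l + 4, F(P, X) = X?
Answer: 42146064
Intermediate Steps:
H(Y) = 1 (H(Y) = Y/Y = 1)
V(l) = 4 - 5*l
a(Z, q) = -42*q
(a(-17, 8) + (150 - 188)*(V(H(-2)) + 163))² = (-42*8 + (150 - 188)*((4 - 5*1) + 163))² = (-336 - 38*((4 - 5) + 163))² = (-336 - 38*(-1 + 163))² = (-336 - 38*162)² = (-336 - 6156)² = (-6492)² = 42146064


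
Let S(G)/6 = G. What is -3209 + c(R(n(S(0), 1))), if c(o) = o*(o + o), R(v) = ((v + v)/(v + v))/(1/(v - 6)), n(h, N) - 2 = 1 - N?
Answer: -3177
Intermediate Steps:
S(G) = 6*G
n(h, N) = 3 - N (n(h, N) = 2 + (1 - N) = 3 - N)
R(v) = -6 + v (R(v) = ((2*v)/((2*v)))/(1/(-6 + v)) = ((2*v)*(1/(2*v)))*(-6 + v) = 1*(-6 + v) = -6 + v)
c(o) = 2*o² (c(o) = o*(2*o) = 2*o²)
-3209 + c(R(n(S(0), 1))) = -3209 + 2*(-6 + (3 - 1*1))² = -3209 + 2*(-6 + (3 - 1))² = -3209 + 2*(-6 + 2)² = -3209 + 2*(-4)² = -3209 + 2*16 = -3209 + 32 = -3177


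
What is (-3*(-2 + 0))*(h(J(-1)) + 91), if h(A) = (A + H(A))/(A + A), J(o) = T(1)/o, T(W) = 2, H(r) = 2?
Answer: 546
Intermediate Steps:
J(o) = 2/o
h(A) = (2 + A)/(2*A) (h(A) = (A + 2)/(A + A) = (2 + A)/((2*A)) = (2 + A)*(1/(2*A)) = (2 + A)/(2*A))
(-3*(-2 + 0))*(h(J(-1)) + 91) = (-3*(-2 + 0))*((2 + 2/(-1))/(2*((2/(-1)))) + 91) = (-3*(-2))*((2 + 2*(-1))/(2*((2*(-1)))) + 91) = 6*((½)*(2 - 2)/(-2) + 91) = 6*((½)*(-½)*0 + 91) = 6*(0 + 91) = 6*91 = 546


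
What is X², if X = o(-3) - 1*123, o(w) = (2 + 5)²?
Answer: 5476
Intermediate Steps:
o(w) = 49 (o(w) = 7² = 49)
X = -74 (X = 49 - 1*123 = 49 - 123 = -74)
X² = (-74)² = 5476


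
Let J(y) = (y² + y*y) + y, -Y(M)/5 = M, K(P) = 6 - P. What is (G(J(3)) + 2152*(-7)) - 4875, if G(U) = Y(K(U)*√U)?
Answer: -19939 + 75*√21 ≈ -19595.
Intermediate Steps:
Y(M) = -5*M
J(y) = y + 2*y² (J(y) = (y² + y²) + y = 2*y² + y = y + 2*y²)
G(U) = -5*√U*(6 - U) (G(U) = -5*(6 - U)*√U = -5*√U*(6 - U))
(G(J(3)) + 2152*(-7)) - 4875 = (5*√(3*(1 + 2*3))*(-6 + 3*(1 + 2*3)) + 2152*(-7)) - 4875 = (5*√(3*(1 + 6))*(-6 + 3*(1 + 6)) - 15064) - 4875 = (5*√(3*7)*(-6 + 3*7) - 15064) - 4875 = (5*√21*(-6 + 21) - 15064) - 4875 = (5*√21*15 - 15064) - 4875 = (75*√21 - 15064) - 4875 = (-15064 + 75*√21) - 4875 = -19939 + 75*√21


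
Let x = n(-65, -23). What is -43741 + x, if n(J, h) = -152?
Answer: -43893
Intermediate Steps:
x = -152
-43741 + x = -43741 - 152 = -43893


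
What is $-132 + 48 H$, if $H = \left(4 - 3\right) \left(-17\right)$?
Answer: $-948$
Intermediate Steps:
$H = -17$ ($H = 1 \left(-17\right) = -17$)
$-132 + 48 H = -132 + 48 \left(-17\right) = -132 - 816 = -948$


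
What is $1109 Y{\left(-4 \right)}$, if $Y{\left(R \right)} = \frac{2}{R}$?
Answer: $- \frac{1109}{2} \approx -554.5$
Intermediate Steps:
$1109 Y{\left(-4 \right)} = 1109 \frac{2}{-4} = 1109 \cdot 2 \left(- \frac{1}{4}\right) = 1109 \left(- \frac{1}{2}\right) = - \frac{1109}{2}$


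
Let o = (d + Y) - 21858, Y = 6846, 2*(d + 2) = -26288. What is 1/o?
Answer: -1/28158 ≈ -3.5514e-5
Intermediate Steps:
d = -13146 (d = -2 + (½)*(-26288) = -2 - 13144 = -13146)
o = -28158 (o = (-13146 + 6846) - 21858 = -6300 - 21858 = -28158)
1/o = 1/(-28158) = -1/28158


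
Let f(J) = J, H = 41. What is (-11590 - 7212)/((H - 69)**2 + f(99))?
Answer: -18802/883 ≈ -21.293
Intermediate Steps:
(-11590 - 7212)/((H - 69)**2 + f(99)) = (-11590 - 7212)/((41 - 69)**2 + 99) = -18802/((-28)**2 + 99) = -18802/(784 + 99) = -18802/883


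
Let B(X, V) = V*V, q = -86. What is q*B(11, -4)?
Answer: -1376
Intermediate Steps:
B(X, V) = V**2
q*B(11, -4) = -86*(-4)**2 = -86*16 = -1376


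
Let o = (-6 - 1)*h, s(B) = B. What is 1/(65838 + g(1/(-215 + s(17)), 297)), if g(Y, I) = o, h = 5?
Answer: 1/65803 ≈ 1.5197e-5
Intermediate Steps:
o = -35 (o = (-6 - 1)*5 = -7*5 = -35)
g(Y, I) = -35
1/(65838 + g(1/(-215 + s(17)), 297)) = 1/(65838 - 35) = 1/65803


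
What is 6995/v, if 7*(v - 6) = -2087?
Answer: -9793/409 ≈ -23.944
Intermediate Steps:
v = -2045/7 (v = 6 + (1/7)*(-2087) = 6 - 2087/7 = -2045/7 ≈ -292.14)
6995/v = 6995/(-2045/7) = 6995*(-7/2045) = -9793/409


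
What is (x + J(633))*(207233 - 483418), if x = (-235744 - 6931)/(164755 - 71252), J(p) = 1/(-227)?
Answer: 15240089362680/21225181 ≈ 7.1802e+5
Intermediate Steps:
J(p) = -1/227
x = -242675/93503 ≈ -2.5954
(x + J(633))*(207233 - 483418) = (-242675/93503 - 1/227)*(207233 - 483418) = -55180728/21225181*(-276185) = 15240089362680/21225181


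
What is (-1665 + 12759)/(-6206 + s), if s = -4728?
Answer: -5547/5467 ≈ -1.0146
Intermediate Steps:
(-1665 + 12759)/(-6206 + s) = (-1665 + 12759)/(-6206 - 4728) = 11094/(-10934) = 11094*(-1/10934) = -5547/5467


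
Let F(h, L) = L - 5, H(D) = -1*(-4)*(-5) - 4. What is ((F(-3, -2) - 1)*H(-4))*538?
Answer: 103296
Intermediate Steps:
H(D) = -24 (H(D) = 4*(-5) - 4 = -20 - 4 = -24)
F(h, L) = -5 + L
((F(-3, -2) - 1)*H(-4))*538 = (((-5 - 2) - 1)*(-24))*538 = ((-7 - 1)*(-24))*538 = -8*(-24)*538 = 192*538 = 103296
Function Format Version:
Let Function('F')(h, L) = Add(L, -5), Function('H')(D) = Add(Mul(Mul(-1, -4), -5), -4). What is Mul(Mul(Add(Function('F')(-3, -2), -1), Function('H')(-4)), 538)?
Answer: 103296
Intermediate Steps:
Function('H')(D) = -24 (Function('H')(D) = Add(Mul(4, -5), -4) = Add(-20, -4) = -24)
Function('F')(h, L) = Add(-5, L)
Mul(Mul(Add(Function('F')(-3, -2), -1), Function('H')(-4)), 538) = Mul(Mul(Add(Add(-5, -2), -1), -24), 538) = Mul(Mul(Add(-7, -1), -24), 538) = Mul(Mul(-8, -24), 538) = Mul(192, 538) = 103296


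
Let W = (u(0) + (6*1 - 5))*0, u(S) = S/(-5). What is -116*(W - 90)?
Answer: 10440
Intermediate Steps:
u(S) = -S/5 (u(S) = S*(-⅕) = -S/5)
W = 0 (W = (-⅕*0 + (6*1 - 5))*0 = (0 + (6 - 5))*0 = (0 + 1)*0 = 1*0 = 0)
-116*(W - 90) = -116*(0 - 90) = -116*(-90) = 10440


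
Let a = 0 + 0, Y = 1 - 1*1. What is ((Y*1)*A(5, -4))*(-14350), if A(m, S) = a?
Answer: 0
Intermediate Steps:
Y = 0 (Y = 1 - 1 = 0)
a = 0
A(m, S) = 0
((Y*1)*A(5, -4))*(-14350) = ((0*1)*0)*(-14350) = (0*0)*(-14350) = 0*(-14350) = 0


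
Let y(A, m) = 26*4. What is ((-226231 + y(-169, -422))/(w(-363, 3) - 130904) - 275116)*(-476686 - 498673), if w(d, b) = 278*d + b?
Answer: 62204290186074267/231815 ≈ 2.6834e+11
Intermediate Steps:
w(d, b) = b + 278*d
y(A, m) = 104
((-226231 + y(-169, -422))/(w(-363, 3) - 130904) - 275116)*(-476686 - 498673) = ((-226231 + 104)/((3 + 278*(-363)) - 130904) - 275116)*(-476686 - 498673) = (-226127/((3 - 100914) - 130904) - 275116)*(-975359) = (-226127/(-100911 - 130904) - 275116)*(-975359) = (-226127/(-231815) - 275116)*(-975359) = (-226127*(-1/231815) - 275116)*(-975359) = (226127/231815 - 275116)*(-975359) = -63775789413/231815*(-975359) = 62204290186074267/231815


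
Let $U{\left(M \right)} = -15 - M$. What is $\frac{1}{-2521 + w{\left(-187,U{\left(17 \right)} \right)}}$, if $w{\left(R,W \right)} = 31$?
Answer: $- \frac{1}{2490} \approx -0.00040161$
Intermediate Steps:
$\frac{1}{-2521 + w{\left(-187,U{\left(17 \right)} \right)}} = \frac{1}{-2521 + 31} = \frac{1}{-2490} = - \frac{1}{2490}$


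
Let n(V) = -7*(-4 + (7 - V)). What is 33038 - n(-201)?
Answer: 34466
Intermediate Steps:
n(V) = -21 + 7*V (n(V) = -7*(3 - V) = -21 + 7*V)
33038 - n(-201) = 33038 - (-21 + 7*(-201)) = 33038 - (-21 - 1407) = 33038 - 1*(-1428) = 33038 + 1428 = 34466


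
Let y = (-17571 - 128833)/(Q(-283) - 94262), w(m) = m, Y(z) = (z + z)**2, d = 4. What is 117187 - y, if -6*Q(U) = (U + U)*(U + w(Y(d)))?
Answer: 13467100823/114921 ≈ 1.1719e+5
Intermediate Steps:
Y(z) = 4*z**2 (Y(z) = (2*z)**2 = 4*z**2)
Q(U) = -U*(64 + U)/3 (Q(U) = -(U + U)*(U + 4*4**2)/6 = -2*U*(U + 4*16)/6 = -2*U*(U + 64)/6 = -2*U*(64 + U)/6 = -U*(64 + U)/3)
y = 146404/114921 (y = (-17571 - 128833)/(-1/3*(-283)*(64 - 283) - 94262) = -146404/(-1/3*(-283)*(-219) - 94262) = -146404/(-20659 - 94262) = -146404/(-114921) = -146404*(-1/114921) = 146404/114921 ≈ 1.2740)
117187 - y = 117187 - 1*146404/114921 = 117187 - 146404/114921 = 13467100823/114921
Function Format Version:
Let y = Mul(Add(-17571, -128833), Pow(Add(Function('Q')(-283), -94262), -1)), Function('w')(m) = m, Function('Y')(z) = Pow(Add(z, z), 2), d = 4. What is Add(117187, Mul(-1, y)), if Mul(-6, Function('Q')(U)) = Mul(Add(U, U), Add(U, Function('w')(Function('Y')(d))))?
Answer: Rational(13467100823, 114921) ≈ 1.1719e+5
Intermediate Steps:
Function('Y')(z) = Mul(4, Pow(z, 2)) (Function('Y')(z) = Pow(Mul(2, z), 2) = Mul(4, Pow(z, 2)))
Function('Q')(U) = Mul(Rational(-1, 3), U, Add(64, U)) (Function('Q')(U) = Mul(Rational(-1, 6), Mul(Add(U, U), Add(U, Mul(4, Pow(4, 2))))) = Mul(Rational(-1, 6), Mul(Mul(2, U), Add(U, Mul(4, 16)))) = Mul(Rational(-1, 6), Mul(Mul(2, U), Add(U, 64))) = Mul(Rational(-1, 6), Mul(Mul(2, U), Add(64, U))) = Mul(Rational(-1, 6), Mul(2, U, Add(64, U))) = Mul(Rational(-1, 3), U, Add(64, U)))
y = Rational(146404, 114921) (y = Mul(Add(-17571, -128833), Pow(Add(Mul(Rational(-1, 3), -283, Add(64, -283)), -94262), -1)) = Mul(-146404, Pow(Add(Mul(Rational(-1, 3), -283, -219), -94262), -1)) = Mul(-146404, Pow(Add(-20659, -94262), -1)) = Mul(-146404, Pow(-114921, -1)) = Mul(-146404, Rational(-1, 114921)) = Rational(146404, 114921) ≈ 1.2740)
Add(117187, Mul(-1, y)) = Add(117187, Mul(-1, Rational(146404, 114921))) = Add(117187, Rational(-146404, 114921)) = Rational(13467100823, 114921)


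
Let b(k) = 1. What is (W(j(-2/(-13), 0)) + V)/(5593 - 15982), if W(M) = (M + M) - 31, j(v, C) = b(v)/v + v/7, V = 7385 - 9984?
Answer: 79381/315133 ≈ 0.25190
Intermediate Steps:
V = -2599
j(v, C) = 1/v + v/7
W(M) = -31 + 2*M (W(M) = 2*M - 31 = -31 + 2*M)
(W(j(-2/(-13), 0)) + V)/(5593 - 15982) = ((-31 + 2*(1/(-2/(-13)) + (-2/(-13))/7)) - 2599)/(5593 - 15982) = ((-31 + 2*(1/(-2*(-1/13)) + (-2*(-1/13))/7)) - 2599)/(-10389) = ((-31 + 2*(1/(2/13) + (1/7)*(2/13))) - 2599)*(-1/10389) = ((-31 + 2*(13/2 + 2/91)) - 2599)*(-1/10389) = ((-31 + 2*(1187/182)) - 2599)*(-1/10389) = ((-31 + 1187/91) - 2599)*(-1/10389) = (-1634/91 - 2599)*(-1/10389) = -238143/91*(-1/10389) = 79381/315133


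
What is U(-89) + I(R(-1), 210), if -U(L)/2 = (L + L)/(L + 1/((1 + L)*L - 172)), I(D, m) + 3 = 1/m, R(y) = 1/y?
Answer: -1001475431/143165190 ≈ -6.9952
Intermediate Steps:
I(D, m) = -3 + 1/m
U(L) = -4*L/(L + 1/(-172 + L*(1 + L))) (U(L) = -2*(L + L)/(L + 1/((1 + L)*L - 172)) = -2*2*L/(L + 1/(L*(1 + L) - 172)) = -2*2*L/(L + 1/(-172 + L*(1 + L))) = -4*L/(L + 1/(-172 + L*(1 + L))))
U(-89) + I(R(-1), 210) = 4*(-89)*(172 - 1*(-89) - 1*(-89)**2)/(1 + (-89)**2 + (-89)**3 - 172*(-89)) + (-3 + 1/210) = 4*(-89)*(172 + 89 - 1*7921)/(1 + 7921 - 704969 + 15308) + (-3 + 1/210) = 4*(-89)*(172 + 89 - 7921)/(-681739) - 629/210 = 4*(-89)*(-1/681739)*(-7660) - 629/210 = -2726960/681739 - 629/210 = -1001475431/143165190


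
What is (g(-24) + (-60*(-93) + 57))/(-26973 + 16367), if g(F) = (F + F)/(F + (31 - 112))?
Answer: -197311/371210 ≈ -0.53153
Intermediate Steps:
g(F) = 2*F/(-81 + F) (g(F) = (2*F)/(F - 81) = (2*F)/(-81 + F) = 2*F/(-81 + F))
(g(-24) + (-60*(-93) + 57))/(-26973 + 16367) = (2*(-24)/(-81 - 24) + (-60*(-93) + 57))/(-26973 + 16367) = (2*(-24)/(-105) + (5580 + 57))/(-10606) = (2*(-24)*(-1/105) + 5637)*(-1/10606) = (16/35 + 5637)*(-1/10606) = (197311/35)*(-1/10606) = -197311/371210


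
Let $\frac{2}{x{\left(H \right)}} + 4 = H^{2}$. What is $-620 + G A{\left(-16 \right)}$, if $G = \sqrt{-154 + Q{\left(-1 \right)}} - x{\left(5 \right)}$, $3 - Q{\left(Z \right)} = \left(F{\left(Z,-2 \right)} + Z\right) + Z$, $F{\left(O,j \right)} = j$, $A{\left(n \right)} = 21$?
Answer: $-622 + 147 i \sqrt{3} \approx -622.0 + 254.61 i$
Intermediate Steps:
$x{\left(H \right)} = \frac{2}{-4 + H^{2}}$
$Q{\left(Z \right)} = 5 - 2 Z$ ($Q{\left(Z \right)} = 3 - \left(\left(-2 + Z\right) + Z\right) = 3 - \left(-2 + 2 Z\right) = 5 - 2 Z$)
$G = - \frac{2}{21} + 7 i \sqrt{3}$ ($G = \sqrt{-154 + \left(5 - -2\right)} - \frac{2}{-4 + 5^{2}} = \sqrt{-154 + \left(5 + 2\right)} - \frac{2}{-4 + 25} = \sqrt{-154 + 7} - \frac{2}{21} = \sqrt{-147} - 2 \cdot \frac{1}{21} = 7 i \sqrt{3} - \frac{2}{21} = - \frac{2}{21} + 7 i \sqrt{3} \approx -0.095238 + 12.124 i$)
$-620 + G A{\left(-16 \right)} = -620 + \left(- \frac{2}{21} + 7 i \sqrt{3}\right) 21 = -620 - \left(2 - 147 i \sqrt{3}\right) = -622 + 147 i \sqrt{3}$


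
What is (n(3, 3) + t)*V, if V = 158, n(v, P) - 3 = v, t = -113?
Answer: -16906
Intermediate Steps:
n(v, P) = 3 + v
(n(3, 3) + t)*V = ((3 + 3) - 113)*158 = (6 - 113)*158 = -107*158 = -16906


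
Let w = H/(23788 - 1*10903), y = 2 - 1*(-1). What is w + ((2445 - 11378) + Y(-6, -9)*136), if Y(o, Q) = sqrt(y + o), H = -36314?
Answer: -115138019/12885 + 136*I*sqrt(3) ≈ -8935.8 + 235.56*I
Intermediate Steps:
y = 3 (y = 2 + 1 = 3)
Y(o, Q) = sqrt(3 + o)
w = -36314/12885 (w = -36314/(23788 - 1*10903) = -36314/(23788 - 10903) = -36314/12885 ≈ -2.8183)
w + ((2445 - 11378) + Y(-6, -9)*136) = -36314/12885 + ((2445 - 11378) + sqrt(3 - 6)*136) = -36314/12885 + (-8933 + sqrt(-3)*136) = -36314/12885 + (-8933 + (I*sqrt(3))*136) = -36314/12885 + (-8933 + 136*I*sqrt(3)) = -115138019/12885 + 136*I*sqrt(3)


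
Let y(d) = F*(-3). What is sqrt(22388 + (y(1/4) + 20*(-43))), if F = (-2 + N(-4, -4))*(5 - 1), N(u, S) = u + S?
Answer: 4*sqrt(1353) ≈ 147.13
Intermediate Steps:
N(u, S) = S + u
F = -40 (F = (-2 + (-4 - 4))*(5 - 1) = (-2 - 8)*4 = -10*4 = -40)
y(d) = 120 (y(d) = -40*(-3) = 120)
sqrt(22388 + (y(1/4) + 20*(-43))) = sqrt(22388 + (120 + 20*(-43))) = sqrt(22388 + (120 - 860)) = sqrt(22388 - 740) = sqrt(21648) = 4*sqrt(1353)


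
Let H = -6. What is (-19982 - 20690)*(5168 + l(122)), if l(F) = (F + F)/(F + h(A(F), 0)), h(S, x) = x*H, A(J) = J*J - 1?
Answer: -210274240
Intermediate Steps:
A(J) = -1 + J² (A(J) = J² - 1 = -1 + J²)
h(S, x) = -6*x (h(S, x) = x*(-6) = -6*x)
l(F) = 2 (l(F) = (F + F)/(F - 6*0) = (2*F)/(F + 0) = (2*F)/F = 2)
(-19982 - 20690)*(5168 + l(122)) = (-19982 - 20690)*(5168 + 2) = -40672*5170 = -210274240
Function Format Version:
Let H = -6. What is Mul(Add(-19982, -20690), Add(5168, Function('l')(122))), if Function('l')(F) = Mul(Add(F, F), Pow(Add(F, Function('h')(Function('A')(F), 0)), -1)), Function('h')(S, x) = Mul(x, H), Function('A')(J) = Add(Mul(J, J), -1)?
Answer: -210274240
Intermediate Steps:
Function('A')(J) = Add(-1, Pow(J, 2)) (Function('A')(J) = Add(Pow(J, 2), -1) = Add(-1, Pow(J, 2)))
Function('h')(S, x) = Mul(-6, x) (Function('h')(S, x) = Mul(x, -6) = Mul(-6, x))
Function('l')(F) = 2 (Function('l')(F) = Mul(Add(F, F), Pow(Add(F, Mul(-6, 0)), -1)) = Mul(Mul(2, F), Pow(Add(F, 0), -1)) = Mul(Mul(2, F), Pow(F, -1)) = 2)
Mul(Add(-19982, -20690), Add(5168, Function('l')(122))) = Mul(Add(-19982, -20690), Add(5168, 2)) = Mul(-40672, 5170) = -210274240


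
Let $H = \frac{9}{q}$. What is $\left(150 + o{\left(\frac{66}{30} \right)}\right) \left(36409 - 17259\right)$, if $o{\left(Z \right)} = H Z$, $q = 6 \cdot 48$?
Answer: $\frac{45981065}{16} \approx 2.8738 \cdot 10^{6}$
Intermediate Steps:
$q = 288$
$H = \frac{1}{32}$ ($H = \frac{9}{288} = 9 \cdot \frac{1}{288} = \frac{1}{32} \approx 0.03125$)
$o{\left(Z \right)} = \frac{Z}{32}$
$\left(150 + o{\left(\frac{66}{30} \right)}\right) \left(36409 - 17259\right) = \left(150 + \frac{66 \cdot \frac{1}{30}}{32}\right) \left(36409 - 17259\right) = \left(150 + \frac{66 \cdot \frac{1}{30}}{32}\right) 19150 = \left(150 + \frac{1}{32} \cdot \frac{11}{5}\right) 19150 = \left(150 + \frac{11}{160}\right) 19150 = \frac{24011}{160} \cdot 19150 = \frac{45981065}{16}$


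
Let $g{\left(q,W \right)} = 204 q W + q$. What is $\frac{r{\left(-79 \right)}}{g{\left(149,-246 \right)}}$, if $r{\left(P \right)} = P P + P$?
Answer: $- \frac{6162}{7477267} \approx -0.0008241$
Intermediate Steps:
$g{\left(q,W \right)} = q + 204 W q$ ($g{\left(q,W \right)} = 204 W q + q = q + 204 W q$)
$r{\left(P \right)} = P + P^{2}$ ($r{\left(P \right)} = P^{2} + P = P + P^{2}$)
$\frac{r{\left(-79 \right)}}{g{\left(149,-246 \right)}} = \frac{\left(-79\right) \left(1 - 79\right)}{149 \left(1 + 204 \left(-246\right)\right)} = \frac{\left(-79\right) \left(-78\right)}{149 \left(1 - 50184\right)} = \frac{6162}{149 \left(-50183\right)} = \frac{6162}{-7477267} = 6162 \left(- \frac{1}{7477267}\right) = - \frac{6162}{7477267}$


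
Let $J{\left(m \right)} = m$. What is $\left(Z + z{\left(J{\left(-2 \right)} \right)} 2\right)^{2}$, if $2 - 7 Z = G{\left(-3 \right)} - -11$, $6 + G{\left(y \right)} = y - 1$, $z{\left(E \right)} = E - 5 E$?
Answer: $\frac{12769}{49} \approx 260.59$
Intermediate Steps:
$z{\left(E \right)} = - 4 E$
$G{\left(y \right)} = -7 + y$ ($G{\left(y \right)} = -6 + \left(y - 1\right) = -6 + \left(-1 + y\right) = -7 + y$)
$Z = \frac{1}{7}$ ($Z = \frac{2}{7} - \frac{\left(-7 - 3\right) - -11}{7} = \frac{2}{7} - \frac{-10 + 11}{7} = \frac{2}{7} - \frac{1}{7} = \frac{1}{7} \approx 0.14286$)
$\left(Z + z{\left(J{\left(-2 \right)} \right)} 2\right)^{2} = \left(\frac{1}{7} + \left(-4\right) \left(-2\right) 2\right)^{2} = \left(\frac{1}{7} + 8 \cdot 2\right)^{2} = \left(\frac{1}{7} + 16\right)^{2} = \left(\frac{113}{7}\right)^{2} = \frac{12769}{49}$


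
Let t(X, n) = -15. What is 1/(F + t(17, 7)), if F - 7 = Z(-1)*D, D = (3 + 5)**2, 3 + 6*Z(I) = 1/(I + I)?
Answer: -3/136 ≈ -0.022059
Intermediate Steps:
Z(I) = -1/2 + 1/(12*I) (Z(I) = -1/2 + 1/(6*(I + I)) = -1/2 + 1/(6*((2*I))) = -1/2 + (1/(2*I))/6 = -1/2 + 1/(12*I))
D = 64 (D = 8**2 = 64)
F = -91/3 (F = 7 + ((1/12)*(1 - 6*(-1))/(-1))*64 = 7 + ((1/12)*(-1)*(1 + 6))*64 = 7 + ((1/12)*(-1)*7)*64 = 7 - 7/12*64 = 7 - 112/3 = -91/3 ≈ -30.333)
1/(F + t(17, 7)) = 1/(-91/3 - 15) = 1/(-136/3) = -3/136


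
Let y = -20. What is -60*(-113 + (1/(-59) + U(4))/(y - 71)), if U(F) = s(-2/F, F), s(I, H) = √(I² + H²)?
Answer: 36401760/5369 + 30*√65/91 ≈ 6782.6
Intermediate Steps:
s(I, H) = √(H² + I²)
U(F) = √(F² + 4/F²) (U(F) = √(F² + (-2/F)²) = √(F² + 4/F²))
-60*(-113 + (1/(-59) + U(4))/(y - 71)) = -60*(-113 + (1/(-59) + √((4 + 4⁴)/4²))/(-20 - 71)) = -60*(-113 + (-1/59 + √((4 + 256)/16))/(-91)) = -60*(-113 + (-1/59 + √((1/16)*260))*(-1/91)) = -60*(-113 + (-1/59 + √(65/4))*(-1/91)) = -60*(-113 + (-1/59 + √65/2)*(-1/91)) = -60*(-113 + (1/5369 - √65/182)) = -60*(-606696/5369 - √65/182) = 36401760/5369 + 30*√65/91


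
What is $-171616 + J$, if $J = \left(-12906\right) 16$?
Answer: $-378112$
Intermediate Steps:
$J = -206496$
$-171616 + J = -171616 - 206496 = -378112$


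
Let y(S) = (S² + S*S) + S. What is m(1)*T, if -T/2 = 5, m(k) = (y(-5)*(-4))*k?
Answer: 1800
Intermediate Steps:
y(S) = S + 2*S² (y(S) = (S² + S²) + S = 2*S² + S = S + 2*S²)
m(k) = -180*k (m(k) = (-5*(1 + 2*(-5))*(-4))*k = (-5*(1 - 10)*(-4))*k = (-5*(-9)*(-4))*k = (45*(-4))*k = -180*k)
T = -10 (T = -2*5 = -10)
m(1)*T = -180*1*(-10) = -180*(-10) = 1800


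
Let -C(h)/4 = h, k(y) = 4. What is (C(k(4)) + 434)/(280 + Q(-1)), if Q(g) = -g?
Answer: 418/281 ≈ 1.4875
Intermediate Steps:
C(h) = -4*h
(C(k(4)) + 434)/(280 + Q(-1)) = (-4*4 + 434)/(280 - 1*(-1)) = (-16 + 434)/(280 + 1) = 418/281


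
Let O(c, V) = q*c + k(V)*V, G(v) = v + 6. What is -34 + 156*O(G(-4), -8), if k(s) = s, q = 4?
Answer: 11198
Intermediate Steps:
G(v) = 6 + v
O(c, V) = V**2 + 4*c (O(c, V) = 4*c + V*V = 4*c + V**2 = V**2 + 4*c)
-34 + 156*O(G(-4), -8) = -34 + 156*((-8)**2 + 4*(6 - 4)) = -34 + 156*(64 + 4*2) = -34 + 156*(64 + 8) = -34 + 156*72 = -34 + 11232 = 11198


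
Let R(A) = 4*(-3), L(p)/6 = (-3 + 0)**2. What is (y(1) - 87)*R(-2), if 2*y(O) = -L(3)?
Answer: 1368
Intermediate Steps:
L(p) = 54 (L(p) = 6*(-3 + 0)**2 = 6*(-3)**2 = 6*9 = 54)
R(A) = -12
y(O) = -27 (y(O) = (-1*54)/2 = (1/2)*(-54) = -27)
(y(1) - 87)*R(-2) = (-27 - 87)*(-12) = -114*(-12) = 1368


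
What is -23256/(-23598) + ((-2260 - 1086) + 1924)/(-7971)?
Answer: 213382/183333 ≈ 1.1639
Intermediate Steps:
-23256/(-23598) + ((-2260 - 1086) + 1924)/(-7971) = -23256*(-1/23598) + (-3346 + 1924)*(-1/7971) = 68/69 - 1422*(-1/7971) = 68/69 + 474/2657 = 213382/183333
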